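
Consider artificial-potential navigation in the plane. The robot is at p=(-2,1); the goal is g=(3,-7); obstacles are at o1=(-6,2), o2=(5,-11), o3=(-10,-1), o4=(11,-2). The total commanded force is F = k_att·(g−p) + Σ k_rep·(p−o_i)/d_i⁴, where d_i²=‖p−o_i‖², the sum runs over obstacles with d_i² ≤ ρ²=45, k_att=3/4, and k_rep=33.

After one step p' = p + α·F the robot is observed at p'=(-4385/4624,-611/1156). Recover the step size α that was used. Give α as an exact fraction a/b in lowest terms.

α = 1/4

F_att = 3/4·(g−p) = 3/4·(5,-8) = (3.7500,-6.0000)
o1: d²=17 ≤ ρ²=45; F_rep = 33·(4,-1)/17² = (0.4567,-0.1142)
o2: d²=193 > ρ²=45 → inactive
o3: d²=68 > ρ²=45 → inactive
o4: d²=178 > ρ²=45 → inactive
F = F_att + ΣF_rep = (4.2067,-6.1142)
Δp = p'−p = (1.0517,-1.5285); α = Δx/Fx = (4863/4624) / (4863/1156) = 1/4
check: Δy/Fy = (-1767/1156) / (-1767/289) = 1/4 ✓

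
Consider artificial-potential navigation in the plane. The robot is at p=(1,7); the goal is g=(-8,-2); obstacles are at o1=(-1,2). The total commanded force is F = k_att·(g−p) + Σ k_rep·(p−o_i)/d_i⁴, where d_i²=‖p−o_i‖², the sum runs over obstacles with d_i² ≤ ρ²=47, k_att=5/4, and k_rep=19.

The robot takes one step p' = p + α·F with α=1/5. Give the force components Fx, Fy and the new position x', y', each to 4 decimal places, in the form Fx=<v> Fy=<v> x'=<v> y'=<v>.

F_att = 5/4·(g−p) = 5/4·(-9,-9) = (-11.2500,-11.2500)
o1: d²=29 ≤ ρ²=47; F_rep = 19·(2,5)/29² = (0.0452,0.1130)
F = F_att + ΣF_rep = (-11.2048,-11.1370)
p' = p + 1/5·F = (-1.2410,4.7726)

Fx=-11.2048 Fy=-11.1370 x'=-1.2410 y'=4.7726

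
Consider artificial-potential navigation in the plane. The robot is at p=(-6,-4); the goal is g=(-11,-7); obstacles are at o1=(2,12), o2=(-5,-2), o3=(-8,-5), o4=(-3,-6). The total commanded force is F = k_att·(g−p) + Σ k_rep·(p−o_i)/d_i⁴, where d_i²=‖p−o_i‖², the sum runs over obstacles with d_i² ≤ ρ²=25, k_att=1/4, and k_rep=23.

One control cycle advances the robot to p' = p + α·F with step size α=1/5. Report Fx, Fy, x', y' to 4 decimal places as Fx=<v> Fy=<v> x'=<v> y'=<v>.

Fx=-0.7383 Fy=-1.3978 x'=-6.1477 y'=-4.2796

F_att = 1/4·(g−p) = 1/4·(-5,-3) = (-1.2500,-0.7500)
o1: d²=320 > ρ²=25 → inactive
o2: d²=5 ≤ ρ²=25; F_rep = 23·(-1,-2)/5² = (-0.9200,-1.8400)
o3: d²=5 ≤ ρ²=25; F_rep = 23·(2,1)/5² = (1.8400,0.9200)
o4: d²=13 ≤ ρ²=25; F_rep = 23·(-3,2)/13² = (-0.4083,0.2722)
F = F_att + ΣF_rep = (-0.7383,-1.3978)
p' = p + 1/5·F = (-6.1477,-4.2796)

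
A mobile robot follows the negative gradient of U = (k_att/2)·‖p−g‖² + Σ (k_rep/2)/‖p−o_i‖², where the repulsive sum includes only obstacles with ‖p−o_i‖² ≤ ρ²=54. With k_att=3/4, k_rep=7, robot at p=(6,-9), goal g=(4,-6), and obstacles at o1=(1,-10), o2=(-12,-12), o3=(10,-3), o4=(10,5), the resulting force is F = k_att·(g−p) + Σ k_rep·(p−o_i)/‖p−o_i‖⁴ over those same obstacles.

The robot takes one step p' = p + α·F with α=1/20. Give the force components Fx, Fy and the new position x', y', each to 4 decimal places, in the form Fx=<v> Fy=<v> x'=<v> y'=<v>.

Fx=-1.4586 Fy=2.2448 x'=5.9271 y'=-8.8878

F_att = 3/4·(g−p) = 3/4·(-2,3) = (-1.5000,2.2500)
o1: d²=26 ≤ ρ²=54; F_rep = 7·(5,1)/26² = (0.0518,0.0104)
o2: d²=333 > ρ²=54 → inactive
o3: d²=52 ≤ ρ²=54; F_rep = 7·(-4,-6)/52² = (-0.0104,-0.0155)
o4: d²=212 > ρ²=54 → inactive
F = F_att + ΣF_rep = (-1.4586,2.2448)
p' = p + 1/20·F = (5.9271,-8.8878)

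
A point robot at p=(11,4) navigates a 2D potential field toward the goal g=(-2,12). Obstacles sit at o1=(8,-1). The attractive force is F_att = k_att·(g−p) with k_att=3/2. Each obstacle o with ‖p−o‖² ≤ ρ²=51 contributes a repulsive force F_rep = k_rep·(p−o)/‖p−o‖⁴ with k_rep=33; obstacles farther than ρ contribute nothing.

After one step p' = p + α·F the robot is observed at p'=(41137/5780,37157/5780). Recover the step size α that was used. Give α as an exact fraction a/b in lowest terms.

α = 1/5

F_att = 3/2·(g−p) = 3/2·(-13,8) = (-19.5000,12.0000)
o1: d²=34 ≤ ρ²=51; F_rep = 33·(3,5)/34² = (0.0856,0.1427)
F = F_att + ΣF_rep = (-19.4144,12.1427)
Δp = p'−p = (-3.8829,2.4285); α = Δx/Fx = (-22443/5780) / (-22443/1156) = 1/5
check: Δy/Fy = (14037/5780) / (14037/1156) = 1/5 ✓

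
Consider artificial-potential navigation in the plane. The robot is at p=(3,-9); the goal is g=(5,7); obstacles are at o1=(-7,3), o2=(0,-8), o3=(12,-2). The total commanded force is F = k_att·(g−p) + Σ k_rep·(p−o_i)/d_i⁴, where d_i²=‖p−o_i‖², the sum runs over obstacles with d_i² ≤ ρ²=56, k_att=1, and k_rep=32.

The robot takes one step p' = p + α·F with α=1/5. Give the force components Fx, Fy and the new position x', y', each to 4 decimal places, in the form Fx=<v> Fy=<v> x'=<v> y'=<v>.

F_att = 1·(g−p) = 1·(2,16) = (2.0000,16.0000)
o1: d²=244 > ρ²=56 → inactive
o2: d²=10 ≤ ρ²=56; F_rep = 32·(3,-1)/10² = (0.9600,-0.3200)
o3: d²=130 > ρ²=56 → inactive
F = F_att + ΣF_rep = (2.9600,15.6800)
p' = p + 1/5·F = (3.5920,-5.8640)

Fx=2.9600 Fy=15.6800 x'=3.5920 y'=-5.8640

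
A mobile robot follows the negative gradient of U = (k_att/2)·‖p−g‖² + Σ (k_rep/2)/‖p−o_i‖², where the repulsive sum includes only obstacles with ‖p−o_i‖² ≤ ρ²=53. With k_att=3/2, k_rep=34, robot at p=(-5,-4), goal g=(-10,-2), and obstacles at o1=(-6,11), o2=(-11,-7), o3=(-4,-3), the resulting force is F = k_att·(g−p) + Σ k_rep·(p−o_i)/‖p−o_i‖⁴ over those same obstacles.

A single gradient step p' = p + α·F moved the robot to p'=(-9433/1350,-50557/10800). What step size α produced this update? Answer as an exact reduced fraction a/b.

F_att = 3/2·(g−p) = 3/2·(-5,2) = (-7.5000,3.0000)
o1: d²=226 > ρ²=53 → inactive
o2: d²=45 ≤ ρ²=53; F_rep = 34·(6,3)/45² = (0.1007,0.0504)
o3: d²=2 ≤ ρ²=53; F_rep = 34·(-1,-1)/2² = (-8.5000,-8.5000)
F = F_att + ΣF_rep = (-15.8993,-5.4496)
Δp = p'−p = (-1.9874,-0.6812); α = Δx/Fx = (-2683/1350) / (-10732/675) = 1/8
check: Δy/Fy = (-7357/10800) / (-7357/1350) = 1/8 ✓

α = 1/8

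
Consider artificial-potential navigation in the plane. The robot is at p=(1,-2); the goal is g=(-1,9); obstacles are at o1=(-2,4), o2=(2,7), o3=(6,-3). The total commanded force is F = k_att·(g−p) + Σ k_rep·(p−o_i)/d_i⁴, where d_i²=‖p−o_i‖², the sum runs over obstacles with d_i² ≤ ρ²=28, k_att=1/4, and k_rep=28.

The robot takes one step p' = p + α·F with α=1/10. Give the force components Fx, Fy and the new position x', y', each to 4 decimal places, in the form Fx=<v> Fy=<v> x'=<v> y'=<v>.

Fx=-0.7071 Fy=2.7914 x'=0.9293 y'=-1.7209

F_att = 1/4·(g−p) = 1/4·(-2,11) = (-0.5000,2.7500)
o1: d²=45 > ρ²=28 → inactive
o2: d²=82 > ρ²=28 → inactive
o3: d²=26 ≤ ρ²=28; F_rep = 28·(-5,1)/26² = (-0.2071,0.0414)
F = F_att + ΣF_rep = (-0.7071,2.7914)
p' = p + 1/10·F = (0.9293,-1.7209)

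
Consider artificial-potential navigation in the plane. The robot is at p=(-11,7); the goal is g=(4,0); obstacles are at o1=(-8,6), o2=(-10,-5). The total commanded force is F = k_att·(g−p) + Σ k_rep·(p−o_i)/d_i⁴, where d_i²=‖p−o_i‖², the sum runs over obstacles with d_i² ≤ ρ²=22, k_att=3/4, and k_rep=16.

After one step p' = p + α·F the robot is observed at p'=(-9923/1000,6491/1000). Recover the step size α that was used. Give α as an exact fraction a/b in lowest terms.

α = 1/10

F_att = 3/4·(g−p) = 3/4·(15,-7) = (11.2500,-5.2500)
o1: d²=10 ≤ ρ²=22; F_rep = 16·(-3,1)/10² = (-0.4800,0.1600)
o2: d²=145 > ρ²=22 → inactive
F = F_att + ΣF_rep = (10.7700,-5.0900)
Δp = p'−p = (1.0770,-0.5090); α = Δx/Fx = (1077/1000) / (1077/100) = 1/10
check: Δy/Fy = (-509/1000) / (-509/100) = 1/10 ✓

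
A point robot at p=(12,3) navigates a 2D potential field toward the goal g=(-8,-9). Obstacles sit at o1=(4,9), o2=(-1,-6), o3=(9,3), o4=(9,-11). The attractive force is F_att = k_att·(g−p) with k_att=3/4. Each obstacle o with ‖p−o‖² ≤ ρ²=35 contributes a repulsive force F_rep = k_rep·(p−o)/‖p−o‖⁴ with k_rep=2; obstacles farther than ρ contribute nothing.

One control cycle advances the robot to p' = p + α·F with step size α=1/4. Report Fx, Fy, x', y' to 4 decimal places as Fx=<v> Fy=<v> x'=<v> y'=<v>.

F_att = 3/4·(g−p) = 3/4·(-20,-12) = (-15.0000,-9.0000)
o1: d²=100 > ρ²=35 → inactive
o2: d²=250 > ρ²=35 → inactive
o3: d²=9 ≤ ρ²=35; F_rep = 2·(3,0)/9² = (0.0741,0.0000)
o4: d²=205 > ρ²=35 → inactive
F = F_att + ΣF_rep = (-14.9259,-9.0000)
p' = p + 1/4·F = (8.2685,0.7500)

Fx=-14.9259 Fy=-9.0000 x'=8.2685 y'=0.7500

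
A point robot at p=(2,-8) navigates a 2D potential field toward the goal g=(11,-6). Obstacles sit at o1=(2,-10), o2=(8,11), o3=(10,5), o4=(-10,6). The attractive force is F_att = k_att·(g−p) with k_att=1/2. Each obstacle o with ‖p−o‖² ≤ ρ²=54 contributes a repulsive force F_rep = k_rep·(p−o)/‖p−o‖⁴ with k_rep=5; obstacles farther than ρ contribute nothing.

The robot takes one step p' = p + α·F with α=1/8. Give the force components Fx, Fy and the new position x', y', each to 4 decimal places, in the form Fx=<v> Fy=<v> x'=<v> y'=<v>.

Fx=4.5000 Fy=1.6250 x'=2.5625 y'=-7.7969

F_att = 1/2·(g−p) = 1/2·(9,2) = (4.5000,1.0000)
o1: d²=4 ≤ ρ²=54; F_rep = 5·(0,2)/4² = (0.0000,0.6250)
o2: d²=397 > ρ²=54 → inactive
o3: d²=233 > ρ²=54 → inactive
o4: d²=340 > ρ²=54 → inactive
F = F_att + ΣF_rep = (4.5000,1.6250)
p' = p + 1/8·F = (2.5625,-7.7969)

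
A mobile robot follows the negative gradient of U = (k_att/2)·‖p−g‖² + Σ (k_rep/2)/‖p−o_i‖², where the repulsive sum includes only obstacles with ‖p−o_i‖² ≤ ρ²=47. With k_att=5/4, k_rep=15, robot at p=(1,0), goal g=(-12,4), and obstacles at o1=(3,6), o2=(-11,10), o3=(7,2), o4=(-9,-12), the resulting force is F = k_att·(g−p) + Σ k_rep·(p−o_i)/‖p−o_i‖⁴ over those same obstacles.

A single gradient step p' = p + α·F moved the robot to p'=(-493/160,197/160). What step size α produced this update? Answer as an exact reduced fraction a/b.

α = 1/4

F_att = 5/4·(g−p) = 5/4·(-13,4) = (-16.2500,5.0000)
o1: d²=40 ≤ ρ²=47; F_rep = 15·(-2,-6)/40² = (-0.0187,-0.0563)
o2: d²=244 > ρ²=47 → inactive
o3: d²=40 ≤ ρ²=47; F_rep = 15·(-6,-2)/40² = (-0.0563,-0.0187)
o4: d²=244 > ρ²=47 → inactive
F = F_att + ΣF_rep = (-16.3250,4.9250)
Δp = p'−p = (-4.0812,1.2312); α = Δx/Fx = (-653/160) / (-653/40) = 1/4
check: Δy/Fy = (197/160) / (197/40) = 1/4 ✓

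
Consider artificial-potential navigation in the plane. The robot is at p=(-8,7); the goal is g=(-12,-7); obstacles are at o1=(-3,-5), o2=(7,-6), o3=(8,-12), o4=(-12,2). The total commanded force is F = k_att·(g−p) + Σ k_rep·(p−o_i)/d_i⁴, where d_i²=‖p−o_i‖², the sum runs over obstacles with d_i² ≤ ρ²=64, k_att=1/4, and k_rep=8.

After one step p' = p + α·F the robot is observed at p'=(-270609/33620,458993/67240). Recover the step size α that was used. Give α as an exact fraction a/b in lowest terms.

F_att = 1/4·(g−p) = 1/4·(-4,-14) = (-1.0000,-3.5000)
o1: d²=169 > ρ²=64 → inactive
o2: d²=394 > ρ²=64 → inactive
o3: d²=617 > ρ²=64 → inactive
o4: d²=41 ≤ ρ²=64; F_rep = 8·(4,5)/41² = (0.0190,0.0238)
F = F_att + ΣF_rep = (-0.9810,-3.4762)
Δp = p'−p = (-0.0490,-0.1738); α = Δx/Fx = (-1649/33620) / (-1649/1681) = 1/20
check: Δy/Fy = (-11687/67240) / (-11687/3362) = 1/20 ✓

α = 1/20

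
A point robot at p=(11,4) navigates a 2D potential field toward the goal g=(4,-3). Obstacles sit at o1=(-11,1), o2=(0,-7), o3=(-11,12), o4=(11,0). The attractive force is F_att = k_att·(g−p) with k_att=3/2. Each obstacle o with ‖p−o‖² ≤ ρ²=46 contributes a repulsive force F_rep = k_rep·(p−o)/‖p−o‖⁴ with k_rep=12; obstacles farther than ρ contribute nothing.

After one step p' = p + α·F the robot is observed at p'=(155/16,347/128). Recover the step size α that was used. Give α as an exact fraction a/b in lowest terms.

F_att = 3/2·(g−p) = 3/2·(-7,-7) = (-10.5000,-10.5000)
o1: d²=493 > ρ²=46 → inactive
o2: d²=242 > ρ²=46 → inactive
o3: d²=548 > ρ²=46 → inactive
o4: d²=16 ≤ ρ²=46; F_rep = 12·(0,4)/16² = (0.0000,0.1875)
F = F_att + ΣF_rep = (-10.5000,-10.3125)
Δp = p'−p = (-1.3125,-1.2891); α = Δx/Fx = (-21/16) / (-21/2) = 1/8
check: Δy/Fy = (-165/128) / (-165/16) = 1/8 ✓

α = 1/8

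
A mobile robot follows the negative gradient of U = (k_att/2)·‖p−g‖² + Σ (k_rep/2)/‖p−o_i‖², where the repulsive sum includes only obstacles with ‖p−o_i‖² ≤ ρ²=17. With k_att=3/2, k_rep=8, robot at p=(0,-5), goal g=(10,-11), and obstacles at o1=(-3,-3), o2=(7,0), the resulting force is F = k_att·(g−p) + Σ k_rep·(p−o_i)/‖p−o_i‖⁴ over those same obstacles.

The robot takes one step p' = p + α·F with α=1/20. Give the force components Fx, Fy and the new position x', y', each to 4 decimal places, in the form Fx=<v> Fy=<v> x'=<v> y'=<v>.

F_att = 3/2·(g−p) = 3/2·(10,-6) = (15.0000,-9.0000)
o1: d²=13 ≤ ρ²=17; F_rep = 8·(3,-2)/13² = (0.1420,-0.0947)
o2: d²=74 > ρ²=17 → inactive
F = F_att + ΣF_rep = (15.1420,-9.0947)
p' = p + 1/20·F = (0.7571,-5.4547)

Fx=15.1420 Fy=-9.0947 x'=0.7571 y'=-5.4547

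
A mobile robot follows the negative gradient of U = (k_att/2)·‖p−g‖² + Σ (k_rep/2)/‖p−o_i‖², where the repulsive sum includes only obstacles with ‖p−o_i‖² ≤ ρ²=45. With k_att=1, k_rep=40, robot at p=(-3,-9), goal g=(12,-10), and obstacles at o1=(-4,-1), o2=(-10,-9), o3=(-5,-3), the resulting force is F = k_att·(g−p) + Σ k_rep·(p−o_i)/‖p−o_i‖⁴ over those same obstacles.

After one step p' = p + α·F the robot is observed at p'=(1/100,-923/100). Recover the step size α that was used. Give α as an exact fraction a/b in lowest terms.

F_att = 1·(g−p) = 1·(15,-1) = (15.0000,-1.0000)
o1: d²=65 > ρ²=45 → inactive
o2: d²=49 > ρ²=45 → inactive
o3: d²=40 ≤ ρ²=45; F_rep = 40·(2,-6)/40² = (0.0500,-0.1500)
F = F_att + ΣF_rep = (15.0500,-1.1500)
Δp = p'−p = (3.0100,-0.2300); α = Δx/Fx = (301/100) / (301/20) = 1/5
check: Δy/Fy = (-23/100) / (-23/20) = 1/5 ✓

α = 1/5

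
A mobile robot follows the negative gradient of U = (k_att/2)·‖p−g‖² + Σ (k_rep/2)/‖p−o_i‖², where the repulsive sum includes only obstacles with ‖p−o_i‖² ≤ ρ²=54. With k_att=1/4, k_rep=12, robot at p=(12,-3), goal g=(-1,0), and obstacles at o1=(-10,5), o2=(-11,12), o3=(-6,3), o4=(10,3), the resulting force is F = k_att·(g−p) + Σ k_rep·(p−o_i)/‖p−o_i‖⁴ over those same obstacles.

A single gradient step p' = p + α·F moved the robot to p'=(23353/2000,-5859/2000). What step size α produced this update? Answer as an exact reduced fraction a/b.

α = 1/10

F_att = 1/4·(g−p) = 1/4·(-13,3) = (-3.2500,0.7500)
o1: d²=548 > ρ²=54 → inactive
o2: d²=754 > ρ²=54 → inactive
o3: d²=360 > ρ²=54 → inactive
o4: d²=40 ≤ ρ²=54; F_rep = 12·(2,-6)/40² = (0.0150,-0.0450)
F = F_att + ΣF_rep = (-3.2350,0.7050)
Δp = p'−p = (-0.3235,0.0705); α = Δx/Fx = (-647/2000) / (-647/200) = 1/10
check: Δy/Fy = (141/2000) / (141/200) = 1/10 ✓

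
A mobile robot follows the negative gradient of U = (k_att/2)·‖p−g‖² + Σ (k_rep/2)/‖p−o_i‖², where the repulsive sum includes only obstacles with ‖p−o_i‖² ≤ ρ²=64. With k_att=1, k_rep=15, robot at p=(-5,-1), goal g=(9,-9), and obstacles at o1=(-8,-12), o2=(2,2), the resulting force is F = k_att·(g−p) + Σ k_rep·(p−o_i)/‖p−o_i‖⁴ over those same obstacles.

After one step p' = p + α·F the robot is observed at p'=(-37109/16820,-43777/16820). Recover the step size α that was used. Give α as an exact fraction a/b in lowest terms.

α = 1/5

F_att = 1·(g−p) = 1·(14,-8) = (14.0000,-8.0000)
o1: d²=130 > ρ²=64 → inactive
o2: d²=58 ≤ ρ²=64; F_rep = 15·(-7,-3)/58² = (-0.0312,-0.0134)
F = F_att + ΣF_rep = (13.9688,-8.0134)
Δp = p'−p = (2.7938,-1.6027); α = Δx/Fx = (46991/16820) / (46991/3364) = 1/5
check: Δy/Fy = (-26957/16820) / (-26957/3364) = 1/5 ✓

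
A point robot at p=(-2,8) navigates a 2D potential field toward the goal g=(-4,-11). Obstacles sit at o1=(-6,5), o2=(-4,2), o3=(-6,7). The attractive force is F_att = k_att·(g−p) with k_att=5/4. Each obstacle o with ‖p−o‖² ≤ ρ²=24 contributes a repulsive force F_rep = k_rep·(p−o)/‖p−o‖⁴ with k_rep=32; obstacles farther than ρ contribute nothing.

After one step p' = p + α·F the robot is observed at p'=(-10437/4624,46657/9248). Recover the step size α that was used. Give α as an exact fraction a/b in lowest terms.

F_att = 5/4·(g−p) = 5/4·(-2,-19) = (-2.5000,-23.7500)
o1: d²=25 > ρ²=24 → inactive
o2: d²=40 > ρ²=24 → inactive
o3: d²=17 ≤ ρ²=24; F_rep = 32·(4,1)/17² = (0.4429,0.1107)
F = F_att + ΣF_rep = (-2.0571,-23.6393)
Δp = p'−p = (-0.2571,-2.9549); α = Δx/Fx = (-1189/4624) / (-1189/578) = 1/8
check: Δy/Fy = (-27327/9248) / (-27327/1156) = 1/8 ✓

α = 1/8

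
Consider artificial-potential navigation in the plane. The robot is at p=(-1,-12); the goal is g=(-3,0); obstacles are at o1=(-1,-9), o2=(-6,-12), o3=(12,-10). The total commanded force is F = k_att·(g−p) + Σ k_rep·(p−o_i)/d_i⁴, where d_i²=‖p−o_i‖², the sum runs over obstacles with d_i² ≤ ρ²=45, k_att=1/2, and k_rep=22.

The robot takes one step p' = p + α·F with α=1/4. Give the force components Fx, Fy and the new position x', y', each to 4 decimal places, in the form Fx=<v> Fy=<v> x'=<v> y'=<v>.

Fx=-0.8240 Fy=5.1852 x'=-1.2060 y'=-10.7037

F_att = 1/2·(g−p) = 1/2·(-2,12) = (-1.0000,6.0000)
o1: d²=9 ≤ ρ²=45; F_rep = 22·(0,-3)/9² = (0.0000,-0.8148)
o2: d²=25 ≤ ρ²=45; F_rep = 22·(5,0)/25² = (0.1760,0.0000)
o3: d²=173 > ρ²=45 → inactive
F = F_att + ΣF_rep = (-0.8240,5.1852)
p' = p + 1/4·F = (-1.2060,-10.7037)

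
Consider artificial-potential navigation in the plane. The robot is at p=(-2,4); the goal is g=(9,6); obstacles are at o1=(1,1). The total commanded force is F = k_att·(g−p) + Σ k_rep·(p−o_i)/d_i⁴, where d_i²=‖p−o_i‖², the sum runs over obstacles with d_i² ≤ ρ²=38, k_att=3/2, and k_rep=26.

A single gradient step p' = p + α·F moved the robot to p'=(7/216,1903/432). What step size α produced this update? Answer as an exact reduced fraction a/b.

F_att = 3/2·(g−p) = 3/2·(11,2) = (16.5000,3.0000)
o1: d²=18 ≤ ρ²=38; F_rep = 26·(-3,3)/18² = (-0.2407,0.2407)
F = F_att + ΣF_rep = (16.2593,3.2407)
Δp = p'−p = (2.0324,0.4051); α = Δx/Fx = (439/216) / (439/27) = 1/8
check: Δy/Fy = (175/432) / (175/54) = 1/8 ✓

α = 1/8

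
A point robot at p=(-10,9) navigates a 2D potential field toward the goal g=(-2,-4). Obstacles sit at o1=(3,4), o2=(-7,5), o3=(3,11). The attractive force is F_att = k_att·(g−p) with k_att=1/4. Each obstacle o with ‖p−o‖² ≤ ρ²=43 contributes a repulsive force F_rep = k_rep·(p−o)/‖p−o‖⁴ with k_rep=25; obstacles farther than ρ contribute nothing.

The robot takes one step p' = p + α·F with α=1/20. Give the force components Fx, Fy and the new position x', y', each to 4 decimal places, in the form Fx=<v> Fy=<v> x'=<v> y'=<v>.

Fx=1.8800 Fy=-3.0900 x'=-9.9060 y'=8.8455

F_att = 1/4·(g−p) = 1/4·(8,-13) = (2.0000,-3.2500)
o1: d²=194 > ρ²=43 → inactive
o2: d²=25 ≤ ρ²=43; F_rep = 25·(-3,4)/25² = (-0.1200,0.1600)
o3: d²=173 > ρ²=43 → inactive
F = F_att + ΣF_rep = (1.8800,-3.0900)
p' = p + 1/20·F = (-9.9060,8.8455)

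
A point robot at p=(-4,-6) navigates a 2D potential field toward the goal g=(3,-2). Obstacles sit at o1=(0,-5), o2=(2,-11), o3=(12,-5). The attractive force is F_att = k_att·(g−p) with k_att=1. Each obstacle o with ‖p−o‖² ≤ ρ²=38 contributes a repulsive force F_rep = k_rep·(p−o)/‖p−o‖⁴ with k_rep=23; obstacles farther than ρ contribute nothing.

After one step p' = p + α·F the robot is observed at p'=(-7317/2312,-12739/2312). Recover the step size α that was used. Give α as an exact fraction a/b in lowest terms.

F_att = 1·(g−p) = 1·(7,4) = (7.0000,4.0000)
o1: d²=17 ≤ ρ²=38; F_rep = 23·(-4,-1)/17² = (-0.3183,-0.0796)
o2: d²=61 > ρ²=38 → inactive
o3: d²=257 > ρ²=38 → inactive
F = F_att + ΣF_rep = (6.6817,3.9204)
Δp = p'−p = (0.8352,0.4901); α = Δx/Fx = (1931/2312) / (1931/289) = 1/8
check: Δy/Fy = (1133/2312) / (1133/289) = 1/8 ✓

α = 1/8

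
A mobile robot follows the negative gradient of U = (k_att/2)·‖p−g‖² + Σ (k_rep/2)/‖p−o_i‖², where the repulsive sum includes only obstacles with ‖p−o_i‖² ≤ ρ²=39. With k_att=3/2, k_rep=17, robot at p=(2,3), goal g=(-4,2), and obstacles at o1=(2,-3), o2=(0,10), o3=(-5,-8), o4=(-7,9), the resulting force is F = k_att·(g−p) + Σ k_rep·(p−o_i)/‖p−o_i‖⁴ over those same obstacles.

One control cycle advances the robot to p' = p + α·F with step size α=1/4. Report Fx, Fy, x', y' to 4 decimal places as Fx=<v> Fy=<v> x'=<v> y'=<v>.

F_att = 3/2·(g−p) = 3/2·(-6,-1) = (-9.0000,-1.5000)
o1: d²=36 ≤ ρ²=39; F_rep = 17·(0,6)/36² = (0.0000,0.0787)
o2: d²=53 > ρ²=39 → inactive
o3: d²=170 > ρ²=39 → inactive
o4: d²=117 > ρ²=39 → inactive
F = F_att + ΣF_rep = (-9.0000,-1.4213)
p' = p + 1/4·F = (-0.2500,2.6447)

Fx=-9.0000 Fy=-1.4213 x'=-0.2500 y'=2.6447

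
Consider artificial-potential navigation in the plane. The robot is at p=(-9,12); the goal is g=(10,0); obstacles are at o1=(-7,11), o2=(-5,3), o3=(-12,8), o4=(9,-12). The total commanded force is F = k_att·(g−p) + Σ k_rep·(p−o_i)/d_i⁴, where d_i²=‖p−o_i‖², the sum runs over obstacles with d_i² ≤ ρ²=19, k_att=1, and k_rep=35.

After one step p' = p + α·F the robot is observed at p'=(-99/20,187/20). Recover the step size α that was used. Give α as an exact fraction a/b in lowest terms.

F_att = 1·(g−p) = 1·(19,-12) = (19.0000,-12.0000)
o1: d²=5 ≤ ρ²=19; F_rep = 35·(-2,1)/5² = (-2.8000,1.4000)
o2: d²=97 > ρ²=19 → inactive
o3: d²=25 > ρ²=19 → inactive
o4: d²=900 > ρ²=19 → inactive
F = F_att + ΣF_rep = (16.2000,-10.6000)
Δp = p'−p = (4.0500,-2.6500); α = Δx/Fx = (81/20) / (81/5) = 1/4
check: Δy/Fy = (-53/20) / (-53/5) = 1/4 ✓

α = 1/4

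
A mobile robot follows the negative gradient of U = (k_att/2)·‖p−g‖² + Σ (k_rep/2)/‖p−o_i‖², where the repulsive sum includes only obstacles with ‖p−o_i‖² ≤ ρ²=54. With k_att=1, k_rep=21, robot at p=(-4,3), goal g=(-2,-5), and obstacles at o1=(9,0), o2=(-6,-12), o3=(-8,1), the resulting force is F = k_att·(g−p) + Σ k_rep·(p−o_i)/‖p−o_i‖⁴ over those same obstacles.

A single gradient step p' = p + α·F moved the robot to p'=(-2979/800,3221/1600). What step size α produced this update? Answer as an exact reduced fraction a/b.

F_att = 1·(g−p) = 1·(2,-8) = (2.0000,-8.0000)
o1: d²=178 > ρ²=54 → inactive
o2: d²=229 > ρ²=54 → inactive
o3: d²=20 ≤ ρ²=54; F_rep = 21·(4,2)/20² = (0.2100,0.1050)
F = F_att + ΣF_rep = (2.2100,-7.8950)
Δp = p'−p = (0.2762,-0.9869); α = Δx/Fx = (221/800) / (221/100) = 1/8
check: Δy/Fy = (-1579/1600) / (-1579/200) = 1/8 ✓

α = 1/8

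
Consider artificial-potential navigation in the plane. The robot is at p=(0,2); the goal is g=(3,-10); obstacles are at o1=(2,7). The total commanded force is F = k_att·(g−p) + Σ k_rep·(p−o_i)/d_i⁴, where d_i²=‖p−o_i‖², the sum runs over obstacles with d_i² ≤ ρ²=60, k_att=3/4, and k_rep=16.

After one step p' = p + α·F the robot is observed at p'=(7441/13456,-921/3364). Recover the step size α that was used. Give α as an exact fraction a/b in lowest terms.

α = 1/4

F_att = 3/4·(g−p) = 3/4·(3,-12) = (2.2500,-9.0000)
o1: d²=29 ≤ ρ²=60; F_rep = 16·(-2,-5)/29² = (-0.0380,-0.0951)
F = F_att + ΣF_rep = (2.2120,-9.0951)
Δp = p'−p = (0.5530,-2.2738); α = Δx/Fx = (7441/13456) / (7441/3364) = 1/4
check: Δy/Fy = (-7649/3364) / (-7649/841) = 1/4 ✓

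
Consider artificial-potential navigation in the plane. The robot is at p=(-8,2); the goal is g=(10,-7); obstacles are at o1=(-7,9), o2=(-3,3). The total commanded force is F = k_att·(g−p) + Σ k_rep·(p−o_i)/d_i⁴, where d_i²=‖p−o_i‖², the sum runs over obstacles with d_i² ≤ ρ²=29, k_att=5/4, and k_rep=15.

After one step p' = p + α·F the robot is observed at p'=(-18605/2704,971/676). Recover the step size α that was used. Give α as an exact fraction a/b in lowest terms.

F_att = 5/4·(g−p) = 5/4·(18,-9) = (22.5000,-11.2500)
o1: d²=50 > ρ²=29 → inactive
o2: d²=26 ≤ ρ²=29; F_rep = 15·(-5,-1)/26² = (-0.1109,-0.0222)
F = F_att + ΣF_rep = (22.3891,-11.2722)
Δp = p'−p = (1.1195,-0.5636); α = Δx/Fx = (3027/2704) / (15135/676) = 1/20
check: Δy/Fy = (-381/676) / (-1905/169) = 1/20 ✓

α = 1/20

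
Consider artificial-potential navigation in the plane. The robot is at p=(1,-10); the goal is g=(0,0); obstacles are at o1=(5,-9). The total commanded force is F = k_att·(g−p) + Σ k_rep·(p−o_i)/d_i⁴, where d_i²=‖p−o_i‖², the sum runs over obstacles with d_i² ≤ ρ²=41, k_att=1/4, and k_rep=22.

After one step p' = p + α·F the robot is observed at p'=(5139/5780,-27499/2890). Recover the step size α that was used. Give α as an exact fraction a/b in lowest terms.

F_att = 1/4·(g−p) = 1/4·(-1,10) = (-0.2500,2.5000)
o1: d²=17 ≤ ρ²=41; F_rep = 22·(-4,-1)/17² = (-0.3045,-0.0761)
F = F_att + ΣF_rep = (-0.5545,2.4239)
Δp = p'−p = (-0.1109,0.4848); α = Δx/Fx = (-641/5780) / (-641/1156) = 1/5
check: Δy/Fy = (1401/2890) / (1401/578) = 1/5 ✓

α = 1/5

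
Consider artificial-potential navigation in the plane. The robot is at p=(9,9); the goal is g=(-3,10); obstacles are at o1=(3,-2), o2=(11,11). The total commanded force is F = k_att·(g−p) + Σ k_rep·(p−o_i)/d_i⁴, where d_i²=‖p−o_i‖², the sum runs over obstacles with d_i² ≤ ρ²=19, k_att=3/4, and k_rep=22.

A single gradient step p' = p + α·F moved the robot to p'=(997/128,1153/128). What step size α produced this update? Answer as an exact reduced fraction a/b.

F_att = 3/4·(g−p) = 3/4·(-12,1) = (-9.0000,0.7500)
o1: d²=157 > ρ²=19 → inactive
o2: d²=8 ≤ ρ²=19; F_rep = 22·(-2,-2)/8² = (-0.6875,-0.6875)
F = F_att + ΣF_rep = (-9.6875,0.0625)
Δp = p'−p = (-1.2109,0.0078); α = Δx/Fx = (-155/128) / (-155/16) = 1/8
check: Δy/Fy = (1/128) / (1/16) = 1/8 ✓

α = 1/8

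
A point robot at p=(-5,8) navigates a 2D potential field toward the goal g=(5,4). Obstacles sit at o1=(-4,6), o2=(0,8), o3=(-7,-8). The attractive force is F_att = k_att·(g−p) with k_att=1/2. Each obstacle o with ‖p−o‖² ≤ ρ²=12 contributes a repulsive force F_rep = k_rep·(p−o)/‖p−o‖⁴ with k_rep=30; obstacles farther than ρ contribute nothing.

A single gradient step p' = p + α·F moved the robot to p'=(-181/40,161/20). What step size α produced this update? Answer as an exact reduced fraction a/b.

α = 1/8

F_att = 1/2·(g−p) = 1/2·(10,-4) = (5.0000,-2.0000)
o1: d²=5 ≤ ρ²=12; F_rep = 30·(-1,2)/5² = (-1.2000,2.4000)
o2: d²=25 > ρ²=12 → inactive
o3: d²=260 > ρ²=12 → inactive
F = F_att + ΣF_rep = (3.8000,0.4000)
Δp = p'−p = (0.4750,0.0500); α = Δx/Fx = (19/40) / (19/5) = 1/8
check: Δy/Fy = (1/20) / (2/5) = 1/8 ✓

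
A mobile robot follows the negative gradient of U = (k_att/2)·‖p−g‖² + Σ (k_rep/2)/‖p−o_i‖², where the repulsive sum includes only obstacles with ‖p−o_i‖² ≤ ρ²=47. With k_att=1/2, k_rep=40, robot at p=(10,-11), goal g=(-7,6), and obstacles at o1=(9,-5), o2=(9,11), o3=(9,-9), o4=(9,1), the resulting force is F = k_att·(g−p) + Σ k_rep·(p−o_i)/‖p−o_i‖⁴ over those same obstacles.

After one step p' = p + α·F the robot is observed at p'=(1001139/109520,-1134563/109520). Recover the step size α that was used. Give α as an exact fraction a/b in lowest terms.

F_att = 1/2·(g−p) = 1/2·(-17,17) = (-8.5000,8.5000)
o1: d²=37 ≤ ρ²=47; F_rep = 40·(1,-6)/37² = (0.0292,-0.1753)
o2: d²=485 > ρ²=47 → inactive
o3: d²=5 ≤ ρ²=47; F_rep = 40·(1,-2)/5² = (1.6000,-3.2000)
o4: d²=145 > ρ²=47 → inactive
F = F_att + ΣF_rep = (-6.8708,5.1247)
Δp = p'−p = (-0.8588,0.6406); α = Δx/Fx = (-94061/109520) / (-94061/13690) = 1/8
check: Δy/Fy = (70157/109520) / (70157/13690) = 1/8 ✓

α = 1/8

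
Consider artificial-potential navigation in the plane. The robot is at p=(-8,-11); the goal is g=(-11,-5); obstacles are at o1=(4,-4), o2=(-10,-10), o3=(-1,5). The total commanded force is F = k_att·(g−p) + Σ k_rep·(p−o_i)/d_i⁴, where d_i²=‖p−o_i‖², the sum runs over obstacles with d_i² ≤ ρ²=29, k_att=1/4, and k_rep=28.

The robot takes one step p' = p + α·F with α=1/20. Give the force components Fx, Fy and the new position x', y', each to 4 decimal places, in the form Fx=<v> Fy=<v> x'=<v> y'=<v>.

F_att = 1/4·(g−p) = 1/4·(-3,6) = (-0.7500,1.5000)
o1: d²=193 > ρ²=29 → inactive
o2: d²=5 ≤ ρ²=29; F_rep = 28·(2,-1)/5² = (2.2400,-1.1200)
o3: d²=305 > ρ²=29 → inactive
F = F_att + ΣF_rep = (1.4900,0.3800)
p' = p + 1/20·F = (-7.9255,-10.9810)

Fx=1.4900 Fy=0.3800 x'=-7.9255 y'=-10.9810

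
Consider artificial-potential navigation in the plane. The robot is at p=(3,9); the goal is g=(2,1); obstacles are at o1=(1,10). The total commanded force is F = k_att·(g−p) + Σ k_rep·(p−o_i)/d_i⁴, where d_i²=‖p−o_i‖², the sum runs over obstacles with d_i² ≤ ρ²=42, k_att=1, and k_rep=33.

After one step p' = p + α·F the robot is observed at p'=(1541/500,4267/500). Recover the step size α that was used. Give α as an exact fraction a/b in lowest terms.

α = 1/20

F_att = 1·(g−p) = 1·(-1,-8) = (-1.0000,-8.0000)
o1: d²=5 ≤ ρ²=42; F_rep = 33·(2,-1)/5² = (2.6400,-1.3200)
F = F_att + ΣF_rep = (1.6400,-9.3200)
Δp = p'−p = (0.0820,-0.4660); α = Δx/Fx = (41/500) / (41/25) = 1/20
check: Δy/Fy = (-233/500) / (-233/25) = 1/20 ✓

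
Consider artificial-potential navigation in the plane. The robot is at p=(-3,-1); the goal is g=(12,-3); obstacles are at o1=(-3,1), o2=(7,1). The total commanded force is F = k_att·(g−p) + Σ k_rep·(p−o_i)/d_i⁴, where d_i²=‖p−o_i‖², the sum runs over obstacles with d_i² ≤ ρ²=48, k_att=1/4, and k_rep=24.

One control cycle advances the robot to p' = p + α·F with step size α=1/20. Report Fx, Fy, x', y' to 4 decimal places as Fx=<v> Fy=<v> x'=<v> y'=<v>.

F_att = 1/4·(g−p) = 1/4·(15,-2) = (3.7500,-0.5000)
o1: d²=4 ≤ ρ²=48; F_rep = 24·(0,-2)/4² = (0.0000,-3.0000)
o2: d²=104 > ρ²=48 → inactive
F = F_att + ΣF_rep = (3.7500,-3.5000)
p' = p + 1/20·F = (-2.8125,-1.1750)

Fx=3.7500 Fy=-3.5000 x'=-2.8125 y'=-1.1750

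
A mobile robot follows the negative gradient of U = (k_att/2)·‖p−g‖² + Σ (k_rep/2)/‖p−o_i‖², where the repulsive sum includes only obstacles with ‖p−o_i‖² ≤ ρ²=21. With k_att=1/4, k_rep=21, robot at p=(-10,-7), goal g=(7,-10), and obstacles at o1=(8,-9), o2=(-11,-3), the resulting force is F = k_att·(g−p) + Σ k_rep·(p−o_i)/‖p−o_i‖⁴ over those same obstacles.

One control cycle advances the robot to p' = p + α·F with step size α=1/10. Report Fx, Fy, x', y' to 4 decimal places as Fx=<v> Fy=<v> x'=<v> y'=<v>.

Fx=4.3227 Fy=-1.0407 x'=-9.5677 y'=-7.1041

F_att = 1/4·(g−p) = 1/4·(17,-3) = (4.2500,-0.7500)
o1: d²=328 > ρ²=21 → inactive
o2: d²=17 ≤ ρ²=21; F_rep = 21·(1,-4)/17² = (0.0727,-0.2907)
F = F_att + ΣF_rep = (4.3227,-1.0407)
p' = p + 1/10·F = (-9.5677,-7.1041)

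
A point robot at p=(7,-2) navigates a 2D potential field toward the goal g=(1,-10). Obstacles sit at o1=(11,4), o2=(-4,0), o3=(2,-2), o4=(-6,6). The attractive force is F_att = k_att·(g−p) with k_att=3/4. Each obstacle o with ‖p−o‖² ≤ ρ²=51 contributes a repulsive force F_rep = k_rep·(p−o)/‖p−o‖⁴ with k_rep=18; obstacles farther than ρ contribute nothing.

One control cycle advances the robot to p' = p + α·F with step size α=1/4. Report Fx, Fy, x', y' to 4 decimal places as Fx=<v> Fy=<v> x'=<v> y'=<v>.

F_att = 3/4·(g−p) = 3/4·(-6,-8) = (-4.5000,-6.0000)
o1: d²=52 > ρ²=51 → inactive
o2: d²=125 > ρ²=51 → inactive
o3: d²=25 ≤ ρ²=51; F_rep = 18·(5,0)/25² = (0.1440,0.0000)
o4: d²=233 > ρ²=51 → inactive
F = F_att + ΣF_rep = (-4.3560,-6.0000)
p' = p + 1/4·F = (5.9110,-3.5000)

Fx=-4.3560 Fy=-6.0000 x'=5.9110 y'=-3.5000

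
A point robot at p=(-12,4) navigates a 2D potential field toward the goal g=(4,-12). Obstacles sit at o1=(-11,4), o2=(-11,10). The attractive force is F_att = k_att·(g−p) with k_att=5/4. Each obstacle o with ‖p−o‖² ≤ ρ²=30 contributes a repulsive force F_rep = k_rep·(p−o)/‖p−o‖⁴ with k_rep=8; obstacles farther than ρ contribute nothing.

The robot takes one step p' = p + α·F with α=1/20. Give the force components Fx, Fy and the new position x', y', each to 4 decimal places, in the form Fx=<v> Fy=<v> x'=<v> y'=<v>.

F_att = 5/4·(g−p) = 5/4·(16,-16) = (20.0000,-20.0000)
o1: d²=1 ≤ ρ²=30; F_rep = 8·(-1,0)/1² = (-8.0000,0.0000)
o2: d²=37 > ρ²=30 → inactive
F = F_att + ΣF_rep = (12.0000,-20.0000)
p' = p + 1/20·F = (-11.4000,3.0000)

Fx=12.0000 Fy=-20.0000 x'=-11.4000 y'=3.0000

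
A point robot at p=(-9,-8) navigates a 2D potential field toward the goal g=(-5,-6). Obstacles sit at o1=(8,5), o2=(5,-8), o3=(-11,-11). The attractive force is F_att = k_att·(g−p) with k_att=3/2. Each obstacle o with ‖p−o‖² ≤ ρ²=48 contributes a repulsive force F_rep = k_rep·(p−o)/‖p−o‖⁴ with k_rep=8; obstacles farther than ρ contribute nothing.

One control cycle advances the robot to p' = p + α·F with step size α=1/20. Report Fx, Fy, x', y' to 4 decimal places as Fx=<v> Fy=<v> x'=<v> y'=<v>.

F_att = 3/2·(g−p) = 3/2·(4,2) = (6.0000,3.0000)
o1: d²=458 > ρ²=48 → inactive
o2: d²=196 > ρ²=48 → inactive
o3: d²=13 ≤ ρ²=48; F_rep = 8·(2,3)/13² = (0.0947,0.1420)
F = F_att + ΣF_rep = (6.0947,3.1420)
p' = p + 1/20·F = (-8.6953,-7.8429)

Fx=6.0947 Fy=3.1420 x'=-8.6953 y'=-7.8429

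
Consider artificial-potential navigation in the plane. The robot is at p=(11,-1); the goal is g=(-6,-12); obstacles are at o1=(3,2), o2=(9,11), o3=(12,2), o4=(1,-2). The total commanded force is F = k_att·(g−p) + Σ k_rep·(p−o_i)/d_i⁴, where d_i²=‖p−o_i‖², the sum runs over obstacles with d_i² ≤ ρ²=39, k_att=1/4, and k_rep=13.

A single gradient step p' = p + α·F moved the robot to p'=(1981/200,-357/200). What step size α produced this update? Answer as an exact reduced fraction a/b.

F_att = 1/4·(g−p) = 1/4·(-17,-11) = (-4.2500,-2.7500)
o1: d²=73 > ρ²=39 → inactive
o2: d²=148 > ρ²=39 → inactive
o3: d²=10 ≤ ρ²=39; F_rep = 13·(-1,-3)/10² = (-0.1300,-0.3900)
o4: d²=101 > ρ²=39 → inactive
F = F_att + ΣF_rep = (-4.3800,-3.1400)
Δp = p'−p = (-1.0950,-0.7850); α = Δx/Fx = (-219/200) / (-219/50) = 1/4
check: Δy/Fy = (-157/200) / (-157/50) = 1/4 ✓

α = 1/4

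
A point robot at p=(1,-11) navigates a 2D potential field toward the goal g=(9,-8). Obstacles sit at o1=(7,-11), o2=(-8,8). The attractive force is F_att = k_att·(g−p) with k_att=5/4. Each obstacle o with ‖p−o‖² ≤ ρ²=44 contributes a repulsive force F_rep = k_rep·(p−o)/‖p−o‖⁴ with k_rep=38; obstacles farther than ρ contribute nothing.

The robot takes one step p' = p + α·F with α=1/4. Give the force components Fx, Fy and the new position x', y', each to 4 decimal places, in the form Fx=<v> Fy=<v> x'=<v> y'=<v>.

F_att = 5/4·(g−p) = 5/4·(8,3) = (10.0000,3.7500)
o1: d²=36 ≤ ρ²=44; F_rep = 38·(-6,0)/36² = (-0.1759,0.0000)
o2: d²=442 > ρ²=44 → inactive
F = F_att + ΣF_rep = (9.8241,3.7500)
p' = p + 1/4·F = (3.4560,-10.0625)

Fx=9.8241 Fy=3.7500 x'=3.4560 y'=-10.0625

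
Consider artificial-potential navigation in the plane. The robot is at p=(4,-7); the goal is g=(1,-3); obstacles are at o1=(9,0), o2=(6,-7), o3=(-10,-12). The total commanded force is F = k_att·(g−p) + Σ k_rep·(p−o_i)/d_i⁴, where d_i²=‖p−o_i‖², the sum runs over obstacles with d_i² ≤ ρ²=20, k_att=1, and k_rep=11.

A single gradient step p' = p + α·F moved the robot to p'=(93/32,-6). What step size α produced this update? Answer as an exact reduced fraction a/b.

F_att = 1·(g−p) = 1·(-3,4) = (-3.0000,4.0000)
o1: d²=74 > ρ²=20 → inactive
o2: d²=4 ≤ ρ²=20; F_rep = 11·(-2,0)/4² = (-1.3750,0.0000)
o3: d²=221 > ρ²=20 → inactive
F = F_att + ΣF_rep = (-4.3750,4.0000)
Δp = p'−p = (-1.0938,1.0000); α = Δx/Fx = (-35/32) / (-35/8) = 1/4
check: Δy/Fy = (1) / (4) = 1/4 ✓

α = 1/4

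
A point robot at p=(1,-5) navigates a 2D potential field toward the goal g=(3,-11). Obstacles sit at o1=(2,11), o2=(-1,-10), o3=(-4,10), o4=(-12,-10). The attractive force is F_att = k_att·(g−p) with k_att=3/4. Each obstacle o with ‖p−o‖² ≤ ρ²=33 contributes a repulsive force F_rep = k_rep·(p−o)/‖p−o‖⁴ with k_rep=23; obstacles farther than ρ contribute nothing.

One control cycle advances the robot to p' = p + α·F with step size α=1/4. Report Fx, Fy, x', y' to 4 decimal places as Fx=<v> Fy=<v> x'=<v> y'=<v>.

F_att = 3/4·(g−p) = 3/4·(2,-6) = (1.5000,-4.5000)
o1: d²=257 > ρ²=33 → inactive
o2: d²=29 ≤ ρ²=33; F_rep = 23·(2,5)/29² = (0.0547,0.1367)
o3: d²=250 > ρ²=33 → inactive
o4: d²=194 > ρ²=33 → inactive
F = F_att + ΣF_rep = (1.5547,-4.3633)
p' = p + 1/4·F = (1.3887,-6.0908)

Fx=1.5547 Fy=-4.3633 x'=1.3887 y'=-6.0908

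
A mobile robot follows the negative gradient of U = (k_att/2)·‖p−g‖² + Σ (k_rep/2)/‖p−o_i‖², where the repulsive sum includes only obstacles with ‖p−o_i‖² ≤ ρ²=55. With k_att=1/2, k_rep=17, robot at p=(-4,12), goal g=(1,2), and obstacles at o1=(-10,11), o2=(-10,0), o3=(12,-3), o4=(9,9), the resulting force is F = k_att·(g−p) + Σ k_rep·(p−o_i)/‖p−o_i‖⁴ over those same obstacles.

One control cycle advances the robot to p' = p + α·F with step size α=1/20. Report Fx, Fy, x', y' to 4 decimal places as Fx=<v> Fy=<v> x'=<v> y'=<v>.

Fx=2.5745 Fy=-4.9876 x'=-3.8713 y'=11.7506

F_att = 1/2·(g−p) = 1/2·(5,-10) = (2.5000,-5.0000)
o1: d²=37 ≤ ρ²=55; F_rep = 17·(6,1)/37² = (0.0745,0.0124)
o2: d²=180 > ρ²=55 → inactive
o3: d²=481 > ρ²=55 → inactive
o4: d²=178 > ρ²=55 → inactive
F = F_att + ΣF_rep = (2.5745,-4.9876)
p' = p + 1/20·F = (-3.8713,11.7506)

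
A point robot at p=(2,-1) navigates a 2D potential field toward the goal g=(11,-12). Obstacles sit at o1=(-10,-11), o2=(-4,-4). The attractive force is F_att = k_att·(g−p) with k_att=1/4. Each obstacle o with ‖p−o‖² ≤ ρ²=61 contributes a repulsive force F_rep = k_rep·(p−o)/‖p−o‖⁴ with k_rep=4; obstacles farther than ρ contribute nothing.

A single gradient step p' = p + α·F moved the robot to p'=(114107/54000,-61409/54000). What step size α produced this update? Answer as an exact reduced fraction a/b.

F_att = 1/4·(g−p) = 1/4·(9,-11) = (2.2500,-2.7500)
o1: d²=244 > ρ²=61 → inactive
o2: d²=45 ≤ ρ²=61; F_rep = 4·(6,3)/45² = (0.0119,0.0059)
F = F_att + ΣF_rep = (2.2619,-2.7441)
Δp = p'−p = (0.1131,-0.1372); α = Δx/Fx = (6107/54000) / (6107/2700) = 1/20
check: Δy/Fy = (-7409/54000) / (-7409/2700) = 1/20 ✓

α = 1/20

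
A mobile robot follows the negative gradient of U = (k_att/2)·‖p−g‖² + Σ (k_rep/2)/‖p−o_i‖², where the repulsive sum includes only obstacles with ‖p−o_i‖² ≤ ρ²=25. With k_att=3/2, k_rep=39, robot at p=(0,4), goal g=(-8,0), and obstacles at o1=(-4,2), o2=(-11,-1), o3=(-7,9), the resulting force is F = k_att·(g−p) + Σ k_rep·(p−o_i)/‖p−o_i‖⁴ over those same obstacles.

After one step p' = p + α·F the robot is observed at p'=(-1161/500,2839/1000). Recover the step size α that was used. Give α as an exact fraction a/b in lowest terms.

F_att = 3/2·(g−p) = 3/2·(-8,-4) = (-12.0000,-6.0000)
o1: d²=20 ≤ ρ²=25; F_rep = 39·(4,2)/20² = (0.3900,0.1950)
o2: d²=146 > ρ²=25 → inactive
o3: d²=74 > ρ²=25 → inactive
F = F_att + ΣF_rep = (-11.6100,-5.8050)
Δp = p'−p = (-2.3220,-1.1610); α = Δx/Fx = (-1161/500) / (-1161/100) = 1/5
check: Δy/Fy = (-1161/1000) / (-1161/200) = 1/5 ✓

α = 1/5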